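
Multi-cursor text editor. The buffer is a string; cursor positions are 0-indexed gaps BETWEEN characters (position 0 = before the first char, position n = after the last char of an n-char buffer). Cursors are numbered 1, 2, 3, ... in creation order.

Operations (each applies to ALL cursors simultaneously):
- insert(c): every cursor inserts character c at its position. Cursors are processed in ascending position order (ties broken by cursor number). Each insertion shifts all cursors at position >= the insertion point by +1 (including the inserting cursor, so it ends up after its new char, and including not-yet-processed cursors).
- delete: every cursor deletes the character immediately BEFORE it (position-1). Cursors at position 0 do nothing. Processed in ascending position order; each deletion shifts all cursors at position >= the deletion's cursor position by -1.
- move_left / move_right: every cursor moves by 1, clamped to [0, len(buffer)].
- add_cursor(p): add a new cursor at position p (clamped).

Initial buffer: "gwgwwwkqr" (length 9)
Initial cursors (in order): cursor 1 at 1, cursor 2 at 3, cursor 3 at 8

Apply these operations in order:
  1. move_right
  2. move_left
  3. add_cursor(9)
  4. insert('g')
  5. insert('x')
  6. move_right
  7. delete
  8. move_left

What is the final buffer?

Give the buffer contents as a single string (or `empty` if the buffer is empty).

After op 1 (move_right): buffer="gwgwwwkqr" (len 9), cursors c1@2 c2@4 c3@9, authorship .........
After op 2 (move_left): buffer="gwgwwwkqr" (len 9), cursors c1@1 c2@3 c3@8, authorship .........
After op 3 (add_cursor(9)): buffer="gwgwwwkqr" (len 9), cursors c1@1 c2@3 c3@8 c4@9, authorship .........
After op 4 (insert('g')): buffer="ggwggwwwkqgrg" (len 13), cursors c1@2 c2@5 c3@11 c4@13, authorship .1..2.....3.4
After op 5 (insert('x')): buffer="ggxwggxwwwkqgxrgx" (len 17), cursors c1@3 c2@7 c3@14 c4@17, authorship .11..22.....33.44
After op 6 (move_right): buffer="ggxwggxwwwkqgxrgx" (len 17), cursors c1@4 c2@8 c3@15 c4@17, authorship .11..22.....33.44
After op 7 (delete): buffer="ggxggxwwkqgxg" (len 13), cursors c1@3 c2@6 c3@12 c4@13, authorship .11.22....334
After op 8 (move_left): buffer="ggxggxwwkqgxg" (len 13), cursors c1@2 c2@5 c3@11 c4@12, authorship .11.22....334

Answer: ggxggxwwkqgxg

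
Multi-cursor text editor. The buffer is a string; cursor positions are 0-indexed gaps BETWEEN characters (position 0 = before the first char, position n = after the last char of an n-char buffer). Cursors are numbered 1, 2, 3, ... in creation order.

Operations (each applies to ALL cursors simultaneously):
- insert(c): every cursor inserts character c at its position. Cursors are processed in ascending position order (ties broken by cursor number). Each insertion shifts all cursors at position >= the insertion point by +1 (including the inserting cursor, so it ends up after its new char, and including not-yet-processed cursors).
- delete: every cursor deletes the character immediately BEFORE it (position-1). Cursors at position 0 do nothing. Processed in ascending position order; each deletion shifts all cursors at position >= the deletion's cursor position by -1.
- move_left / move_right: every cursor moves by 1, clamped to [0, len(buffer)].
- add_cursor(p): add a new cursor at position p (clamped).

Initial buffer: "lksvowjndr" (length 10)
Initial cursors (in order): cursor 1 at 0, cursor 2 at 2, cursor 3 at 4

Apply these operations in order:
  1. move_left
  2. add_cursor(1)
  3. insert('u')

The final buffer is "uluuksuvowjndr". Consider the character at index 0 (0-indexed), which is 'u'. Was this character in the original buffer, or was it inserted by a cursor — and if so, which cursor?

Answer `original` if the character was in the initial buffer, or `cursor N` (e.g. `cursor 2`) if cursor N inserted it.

Answer: cursor 1

Derivation:
After op 1 (move_left): buffer="lksvowjndr" (len 10), cursors c1@0 c2@1 c3@3, authorship ..........
After op 2 (add_cursor(1)): buffer="lksvowjndr" (len 10), cursors c1@0 c2@1 c4@1 c3@3, authorship ..........
After op 3 (insert('u')): buffer="uluuksuvowjndr" (len 14), cursors c1@1 c2@4 c4@4 c3@7, authorship 1.24..3.......
Authorship (.=original, N=cursor N): 1 . 2 4 . . 3 . . . . . . .
Index 0: author = 1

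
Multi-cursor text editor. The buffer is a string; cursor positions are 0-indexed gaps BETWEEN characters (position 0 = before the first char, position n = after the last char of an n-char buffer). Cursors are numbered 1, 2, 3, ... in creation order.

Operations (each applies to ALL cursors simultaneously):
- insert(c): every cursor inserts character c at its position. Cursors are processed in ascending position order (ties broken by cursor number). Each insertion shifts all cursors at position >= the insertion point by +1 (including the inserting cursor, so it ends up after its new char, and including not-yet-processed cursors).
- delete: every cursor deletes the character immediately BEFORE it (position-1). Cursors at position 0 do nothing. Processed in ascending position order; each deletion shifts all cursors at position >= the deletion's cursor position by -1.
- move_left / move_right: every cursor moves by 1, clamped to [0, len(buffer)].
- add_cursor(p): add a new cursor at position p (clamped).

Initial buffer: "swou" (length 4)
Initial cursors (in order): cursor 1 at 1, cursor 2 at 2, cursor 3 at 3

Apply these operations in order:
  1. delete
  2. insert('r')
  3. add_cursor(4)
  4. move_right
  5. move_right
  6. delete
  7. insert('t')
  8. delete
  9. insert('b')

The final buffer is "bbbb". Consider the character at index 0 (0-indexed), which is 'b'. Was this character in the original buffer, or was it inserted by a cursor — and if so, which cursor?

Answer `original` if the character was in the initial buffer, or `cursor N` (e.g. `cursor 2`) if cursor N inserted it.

After op 1 (delete): buffer="u" (len 1), cursors c1@0 c2@0 c3@0, authorship .
After op 2 (insert('r')): buffer="rrru" (len 4), cursors c1@3 c2@3 c3@3, authorship 123.
After op 3 (add_cursor(4)): buffer="rrru" (len 4), cursors c1@3 c2@3 c3@3 c4@4, authorship 123.
After op 4 (move_right): buffer="rrru" (len 4), cursors c1@4 c2@4 c3@4 c4@4, authorship 123.
After op 5 (move_right): buffer="rrru" (len 4), cursors c1@4 c2@4 c3@4 c4@4, authorship 123.
After op 6 (delete): buffer="" (len 0), cursors c1@0 c2@0 c3@0 c4@0, authorship 
After op 7 (insert('t')): buffer="tttt" (len 4), cursors c1@4 c2@4 c3@4 c4@4, authorship 1234
After op 8 (delete): buffer="" (len 0), cursors c1@0 c2@0 c3@0 c4@0, authorship 
After op 9 (insert('b')): buffer="bbbb" (len 4), cursors c1@4 c2@4 c3@4 c4@4, authorship 1234
Authorship (.=original, N=cursor N): 1 2 3 4
Index 0: author = 1

Answer: cursor 1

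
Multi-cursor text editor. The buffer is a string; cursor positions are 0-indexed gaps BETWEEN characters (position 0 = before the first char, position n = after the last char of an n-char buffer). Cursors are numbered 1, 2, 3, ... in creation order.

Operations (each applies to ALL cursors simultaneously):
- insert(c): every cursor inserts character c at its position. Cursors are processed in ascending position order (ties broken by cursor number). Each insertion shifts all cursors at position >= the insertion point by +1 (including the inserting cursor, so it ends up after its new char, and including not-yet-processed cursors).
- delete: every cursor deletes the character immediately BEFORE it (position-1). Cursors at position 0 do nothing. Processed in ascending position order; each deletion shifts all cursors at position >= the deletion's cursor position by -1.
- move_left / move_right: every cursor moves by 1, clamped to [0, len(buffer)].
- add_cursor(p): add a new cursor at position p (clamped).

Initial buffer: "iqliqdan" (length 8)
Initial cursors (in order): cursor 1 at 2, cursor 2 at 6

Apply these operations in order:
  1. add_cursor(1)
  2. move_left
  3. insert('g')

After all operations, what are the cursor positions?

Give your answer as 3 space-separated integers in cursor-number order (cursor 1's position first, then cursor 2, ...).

Answer: 3 8 1

Derivation:
After op 1 (add_cursor(1)): buffer="iqliqdan" (len 8), cursors c3@1 c1@2 c2@6, authorship ........
After op 2 (move_left): buffer="iqliqdan" (len 8), cursors c3@0 c1@1 c2@5, authorship ........
After op 3 (insert('g')): buffer="gigqliqgdan" (len 11), cursors c3@1 c1@3 c2@8, authorship 3.1....2...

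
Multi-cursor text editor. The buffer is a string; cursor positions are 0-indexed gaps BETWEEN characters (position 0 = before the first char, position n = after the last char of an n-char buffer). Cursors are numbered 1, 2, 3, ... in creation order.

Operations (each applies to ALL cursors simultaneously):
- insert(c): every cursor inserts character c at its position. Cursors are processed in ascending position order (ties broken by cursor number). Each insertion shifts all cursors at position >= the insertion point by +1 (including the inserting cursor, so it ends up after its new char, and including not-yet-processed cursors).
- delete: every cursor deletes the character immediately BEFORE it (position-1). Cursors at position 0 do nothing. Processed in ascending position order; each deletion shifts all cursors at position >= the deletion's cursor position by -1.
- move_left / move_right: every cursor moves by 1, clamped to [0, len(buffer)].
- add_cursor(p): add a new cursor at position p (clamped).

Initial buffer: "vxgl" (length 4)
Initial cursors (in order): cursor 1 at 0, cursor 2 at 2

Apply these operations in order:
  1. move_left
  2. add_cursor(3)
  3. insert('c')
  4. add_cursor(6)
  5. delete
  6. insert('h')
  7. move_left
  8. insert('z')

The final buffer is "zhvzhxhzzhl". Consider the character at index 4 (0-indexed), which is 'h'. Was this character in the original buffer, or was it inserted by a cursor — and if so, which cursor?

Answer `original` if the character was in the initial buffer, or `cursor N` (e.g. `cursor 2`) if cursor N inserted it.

Answer: cursor 2

Derivation:
After op 1 (move_left): buffer="vxgl" (len 4), cursors c1@0 c2@1, authorship ....
After op 2 (add_cursor(3)): buffer="vxgl" (len 4), cursors c1@0 c2@1 c3@3, authorship ....
After op 3 (insert('c')): buffer="cvcxgcl" (len 7), cursors c1@1 c2@3 c3@6, authorship 1.2..3.
After op 4 (add_cursor(6)): buffer="cvcxgcl" (len 7), cursors c1@1 c2@3 c3@6 c4@6, authorship 1.2..3.
After op 5 (delete): buffer="vxl" (len 3), cursors c1@0 c2@1 c3@2 c4@2, authorship ...
After op 6 (insert('h')): buffer="hvhxhhl" (len 7), cursors c1@1 c2@3 c3@6 c4@6, authorship 1.2.34.
After op 7 (move_left): buffer="hvhxhhl" (len 7), cursors c1@0 c2@2 c3@5 c4@5, authorship 1.2.34.
After op 8 (insert('z')): buffer="zhvzhxhzzhl" (len 11), cursors c1@1 c2@4 c3@9 c4@9, authorship 11.22.3344.
Authorship (.=original, N=cursor N): 1 1 . 2 2 . 3 3 4 4 .
Index 4: author = 2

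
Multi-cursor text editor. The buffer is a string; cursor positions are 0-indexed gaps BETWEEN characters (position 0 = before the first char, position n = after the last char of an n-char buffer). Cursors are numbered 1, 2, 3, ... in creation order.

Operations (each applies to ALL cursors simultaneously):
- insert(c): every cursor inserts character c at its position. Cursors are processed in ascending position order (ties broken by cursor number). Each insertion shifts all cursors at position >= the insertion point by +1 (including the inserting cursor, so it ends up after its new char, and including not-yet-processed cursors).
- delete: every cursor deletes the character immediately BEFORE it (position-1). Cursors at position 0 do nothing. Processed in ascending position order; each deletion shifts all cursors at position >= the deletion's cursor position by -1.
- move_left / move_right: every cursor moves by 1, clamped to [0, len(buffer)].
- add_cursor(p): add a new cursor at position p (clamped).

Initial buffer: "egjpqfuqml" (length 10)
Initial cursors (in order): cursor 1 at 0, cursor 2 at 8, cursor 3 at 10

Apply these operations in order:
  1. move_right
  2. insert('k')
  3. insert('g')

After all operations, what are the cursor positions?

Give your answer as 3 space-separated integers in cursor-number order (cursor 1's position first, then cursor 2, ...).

Answer: 3 13 16

Derivation:
After op 1 (move_right): buffer="egjpqfuqml" (len 10), cursors c1@1 c2@9 c3@10, authorship ..........
After op 2 (insert('k')): buffer="ekgjpqfuqmklk" (len 13), cursors c1@2 c2@11 c3@13, authorship .1........2.3
After op 3 (insert('g')): buffer="ekggjpqfuqmkglkg" (len 16), cursors c1@3 c2@13 c3@16, authorship .11........22.33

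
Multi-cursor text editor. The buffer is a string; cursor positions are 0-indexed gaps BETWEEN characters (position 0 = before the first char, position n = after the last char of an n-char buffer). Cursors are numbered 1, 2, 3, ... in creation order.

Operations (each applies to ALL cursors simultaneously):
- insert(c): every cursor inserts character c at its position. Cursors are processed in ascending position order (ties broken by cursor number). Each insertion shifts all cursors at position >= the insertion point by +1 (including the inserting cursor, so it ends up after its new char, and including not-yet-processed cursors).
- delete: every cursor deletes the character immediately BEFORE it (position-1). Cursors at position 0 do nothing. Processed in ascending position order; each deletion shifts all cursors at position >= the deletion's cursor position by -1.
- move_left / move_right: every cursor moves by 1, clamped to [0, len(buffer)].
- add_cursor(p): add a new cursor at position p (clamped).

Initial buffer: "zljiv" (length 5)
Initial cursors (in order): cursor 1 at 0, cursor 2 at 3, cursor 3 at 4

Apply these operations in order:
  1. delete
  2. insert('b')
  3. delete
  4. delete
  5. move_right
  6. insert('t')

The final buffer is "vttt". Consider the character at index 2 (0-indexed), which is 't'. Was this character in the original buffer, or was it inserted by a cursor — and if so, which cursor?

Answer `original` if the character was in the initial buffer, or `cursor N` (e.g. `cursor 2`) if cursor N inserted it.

Answer: cursor 2

Derivation:
After op 1 (delete): buffer="zlv" (len 3), cursors c1@0 c2@2 c3@2, authorship ...
After op 2 (insert('b')): buffer="bzlbbv" (len 6), cursors c1@1 c2@5 c3@5, authorship 1..23.
After op 3 (delete): buffer="zlv" (len 3), cursors c1@0 c2@2 c3@2, authorship ...
After op 4 (delete): buffer="v" (len 1), cursors c1@0 c2@0 c3@0, authorship .
After op 5 (move_right): buffer="v" (len 1), cursors c1@1 c2@1 c3@1, authorship .
After op 6 (insert('t')): buffer="vttt" (len 4), cursors c1@4 c2@4 c3@4, authorship .123
Authorship (.=original, N=cursor N): . 1 2 3
Index 2: author = 2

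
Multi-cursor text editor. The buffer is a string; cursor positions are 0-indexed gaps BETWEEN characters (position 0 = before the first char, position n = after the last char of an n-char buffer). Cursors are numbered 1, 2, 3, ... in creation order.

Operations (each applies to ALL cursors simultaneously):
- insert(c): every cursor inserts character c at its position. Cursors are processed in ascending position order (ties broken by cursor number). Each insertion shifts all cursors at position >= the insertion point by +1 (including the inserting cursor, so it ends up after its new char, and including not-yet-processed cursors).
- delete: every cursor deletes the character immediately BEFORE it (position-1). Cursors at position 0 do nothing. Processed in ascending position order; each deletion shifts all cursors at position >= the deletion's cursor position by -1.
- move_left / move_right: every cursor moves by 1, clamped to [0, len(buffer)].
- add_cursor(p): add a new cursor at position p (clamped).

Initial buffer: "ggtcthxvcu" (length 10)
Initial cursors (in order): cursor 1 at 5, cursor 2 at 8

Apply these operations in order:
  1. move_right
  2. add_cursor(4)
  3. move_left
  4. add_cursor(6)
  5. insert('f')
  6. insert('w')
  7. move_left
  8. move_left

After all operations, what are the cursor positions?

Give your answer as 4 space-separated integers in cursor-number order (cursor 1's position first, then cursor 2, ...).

After op 1 (move_right): buffer="ggtcthxvcu" (len 10), cursors c1@6 c2@9, authorship ..........
After op 2 (add_cursor(4)): buffer="ggtcthxvcu" (len 10), cursors c3@4 c1@6 c2@9, authorship ..........
After op 3 (move_left): buffer="ggtcthxvcu" (len 10), cursors c3@3 c1@5 c2@8, authorship ..........
After op 4 (add_cursor(6)): buffer="ggtcthxvcu" (len 10), cursors c3@3 c1@5 c4@6 c2@8, authorship ..........
After op 5 (insert('f')): buffer="ggtfctfhfxvfcu" (len 14), cursors c3@4 c1@7 c4@9 c2@12, authorship ...3..1.4..2..
After op 6 (insert('w')): buffer="ggtfwctfwhfwxvfwcu" (len 18), cursors c3@5 c1@9 c4@12 c2@16, authorship ...33..11.44..22..
After op 7 (move_left): buffer="ggtfwctfwhfwxvfwcu" (len 18), cursors c3@4 c1@8 c4@11 c2@15, authorship ...33..11.44..22..
After op 8 (move_left): buffer="ggtfwctfwhfwxvfwcu" (len 18), cursors c3@3 c1@7 c4@10 c2@14, authorship ...33..11.44..22..

Answer: 7 14 3 10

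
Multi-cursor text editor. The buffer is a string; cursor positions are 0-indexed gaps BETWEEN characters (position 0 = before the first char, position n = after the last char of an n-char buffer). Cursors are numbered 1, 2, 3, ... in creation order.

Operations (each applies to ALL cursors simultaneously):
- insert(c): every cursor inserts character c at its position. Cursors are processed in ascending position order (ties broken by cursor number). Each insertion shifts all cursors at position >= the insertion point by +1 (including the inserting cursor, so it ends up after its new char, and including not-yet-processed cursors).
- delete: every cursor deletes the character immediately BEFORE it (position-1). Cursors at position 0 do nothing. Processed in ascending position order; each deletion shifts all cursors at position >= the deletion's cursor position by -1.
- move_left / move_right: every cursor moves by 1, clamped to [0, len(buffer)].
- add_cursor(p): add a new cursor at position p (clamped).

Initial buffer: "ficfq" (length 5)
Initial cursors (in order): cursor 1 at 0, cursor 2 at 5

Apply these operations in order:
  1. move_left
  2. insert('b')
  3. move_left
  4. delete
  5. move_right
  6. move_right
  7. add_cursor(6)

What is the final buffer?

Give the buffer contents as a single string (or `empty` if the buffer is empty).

After op 1 (move_left): buffer="ficfq" (len 5), cursors c1@0 c2@4, authorship .....
After op 2 (insert('b')): buffer="bficfbq" (len 7), cursors c1@1 c2@6, authorship 1....2.
After op 3 (move_left): buffer="bficfbq" (len 7), cursors c1@0 c2@5, authorship 1....2.
After op 4 (delete): buffer="bficbq" (len 6), cursors c1@0 c2@4, authorship 1...2.
After op 5 (move_right): buffer="bficbq" (len 6), cursors c1@1 c2@5, authorship 1...2.
After op 6 (move_right): buffer="bficbq" (len 6), cursors c1@2 c2@6, authorship 1...2.
After op 7 (add_cursor(6)): buffer="bficbq" (len 6), cursors c1@2 c2@6 c3@6, authorship 1...2.

Answer: bficbq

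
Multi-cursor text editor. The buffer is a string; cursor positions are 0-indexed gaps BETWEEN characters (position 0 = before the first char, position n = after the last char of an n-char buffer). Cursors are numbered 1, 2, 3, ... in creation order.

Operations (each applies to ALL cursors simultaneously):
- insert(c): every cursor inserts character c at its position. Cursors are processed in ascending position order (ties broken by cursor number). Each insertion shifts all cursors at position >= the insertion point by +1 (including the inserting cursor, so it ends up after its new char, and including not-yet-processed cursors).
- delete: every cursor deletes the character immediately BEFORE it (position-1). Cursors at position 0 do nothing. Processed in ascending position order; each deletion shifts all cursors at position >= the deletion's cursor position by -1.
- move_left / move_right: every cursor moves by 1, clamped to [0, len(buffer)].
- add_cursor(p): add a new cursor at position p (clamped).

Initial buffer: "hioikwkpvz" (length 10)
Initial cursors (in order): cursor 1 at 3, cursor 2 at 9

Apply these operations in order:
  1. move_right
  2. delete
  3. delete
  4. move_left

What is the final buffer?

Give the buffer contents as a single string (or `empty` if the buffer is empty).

After op 1 (move_right): buffer="hioikwkpvz" (len 10), cursors c1@4 c2@10, authorship ..........
After op 2 (delete): buffer="hiokwkpv" (len 8), cursors c1@3 c2@8, authorship ........
After op 3 (delete): buffer="hikwkp" (len 6), cursors c1@2 c2@6, authorship ......
After op 4 (move_left): buffer="hikwkp" (len 6), cursors c1@1 c2@5, authorship ......

Answer: hikwkp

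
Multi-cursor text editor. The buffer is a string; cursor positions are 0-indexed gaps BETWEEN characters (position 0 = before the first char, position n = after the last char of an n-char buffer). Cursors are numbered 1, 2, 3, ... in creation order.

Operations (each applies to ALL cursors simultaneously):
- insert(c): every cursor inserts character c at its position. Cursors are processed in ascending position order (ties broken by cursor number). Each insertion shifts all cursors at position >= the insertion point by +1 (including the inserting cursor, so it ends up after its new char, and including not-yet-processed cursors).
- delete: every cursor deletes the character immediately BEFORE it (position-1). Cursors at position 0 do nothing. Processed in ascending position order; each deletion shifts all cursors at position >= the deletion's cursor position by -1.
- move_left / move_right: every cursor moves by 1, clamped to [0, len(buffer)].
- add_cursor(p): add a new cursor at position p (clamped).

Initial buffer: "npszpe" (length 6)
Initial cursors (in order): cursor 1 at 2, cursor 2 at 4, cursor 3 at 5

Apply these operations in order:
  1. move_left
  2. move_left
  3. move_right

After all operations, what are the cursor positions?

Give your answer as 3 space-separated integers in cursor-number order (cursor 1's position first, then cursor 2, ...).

Answer: 1 3 4

Derivation:
After op 1 (move_left): buffer="npszpe" (len 6), cursors c1@1 c2@3 c3@4, authorship ......
After op 2 (move_left): buffer="npszpe" (len 6), cursors c1@0 c2@2 c3@3, authorship ......
After op 3 (move_right): buffer="npszpe" (len 6), cursors c1@1 c2@3 c3@4, authorship ......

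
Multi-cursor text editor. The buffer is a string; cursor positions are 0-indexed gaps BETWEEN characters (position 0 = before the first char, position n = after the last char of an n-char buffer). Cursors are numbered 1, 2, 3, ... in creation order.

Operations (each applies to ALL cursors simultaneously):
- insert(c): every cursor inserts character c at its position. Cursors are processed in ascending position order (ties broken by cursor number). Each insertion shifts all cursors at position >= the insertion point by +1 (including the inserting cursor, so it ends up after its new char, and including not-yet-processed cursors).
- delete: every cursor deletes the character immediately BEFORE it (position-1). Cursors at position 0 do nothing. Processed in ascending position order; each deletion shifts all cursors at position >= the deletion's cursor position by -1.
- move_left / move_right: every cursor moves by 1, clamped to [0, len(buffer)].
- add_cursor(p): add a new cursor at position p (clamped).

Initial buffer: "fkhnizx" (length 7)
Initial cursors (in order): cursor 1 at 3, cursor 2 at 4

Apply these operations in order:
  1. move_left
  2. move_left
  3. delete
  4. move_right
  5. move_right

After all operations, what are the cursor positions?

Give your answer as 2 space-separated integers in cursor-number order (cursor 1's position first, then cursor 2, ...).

After op 1 (move_left): buffer="fkhnizx" (len 7), cursors c1@2 c2@3, authorship .......
After op 2 (move_left): buffer="fkhnizx" (len 7), cursors c1@1 c2@2, authorship .......
After op 3 (delete): buffer="hnizx" (len 5), cursors c1@0 c2@0, authorship .....
After op 4 (move_right): buffer="hnizx" (len 5), cursors c1@1 c2@1, authorship .....
After op 5 (move_right): buffer="hnizx" (len 5), cursors c1@2 c2@2, authorship .....

Answer: 2 2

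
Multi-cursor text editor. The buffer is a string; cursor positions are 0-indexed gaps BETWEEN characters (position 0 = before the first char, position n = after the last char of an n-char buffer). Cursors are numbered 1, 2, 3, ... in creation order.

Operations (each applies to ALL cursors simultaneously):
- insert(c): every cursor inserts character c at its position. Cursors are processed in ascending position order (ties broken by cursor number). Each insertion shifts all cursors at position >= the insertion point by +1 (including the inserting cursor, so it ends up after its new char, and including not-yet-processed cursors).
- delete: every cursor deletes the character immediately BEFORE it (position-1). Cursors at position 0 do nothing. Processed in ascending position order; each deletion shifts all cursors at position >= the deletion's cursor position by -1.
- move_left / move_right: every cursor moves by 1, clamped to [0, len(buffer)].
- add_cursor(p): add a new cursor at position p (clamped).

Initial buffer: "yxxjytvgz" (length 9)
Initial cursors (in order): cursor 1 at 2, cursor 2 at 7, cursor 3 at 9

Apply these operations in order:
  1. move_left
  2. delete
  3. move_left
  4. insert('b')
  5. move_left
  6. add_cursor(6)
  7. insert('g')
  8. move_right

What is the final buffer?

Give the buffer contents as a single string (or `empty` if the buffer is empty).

Answer: gbxxjgbyggbvz

Derivation:
After op 1 (move_left): buffer="yxxjytvgz" (len 9), cursors c1@1 c2@6 c3@8, authorship .........
After op 2 (delete): buffer="xxjyvz" (len 6), cursors c1@0 c2@4 c3@5, authorship ......
After op 3 (move_left): buffer="xxjyvz" (len 6), cursors c1@0 c2@3 c3@4, authorship ......
After op 4 (insert('b')): buffer="bxxjbybvz" (len 9), cursors c1@1 c2@5 c3@7, authorship 1...2.3..
After op 5 (move_left): buffer="bxxjbybvz" (len 9), cursors c1@0 c2@4 c3@6, authorship 1...2.3..
After op 6 (add_cursor(6)): buffer="bxxjbybvz" (len 9), cursors c1@0 c2@4 c3@6 c4@6, authorship 1...2.3..
After op 7 (insert('g')): buffer="gbxxjgbyggbvz" (len 13), cursors c1@1 c2@6 c3@10 c4@10, authorship 11...22.343..
After op 8 (move_right): buffer="gbxxjgbyggbvz" (len 13), cursors c1@2 c2@7 c3@11 c4@11, authorship 11...22.343..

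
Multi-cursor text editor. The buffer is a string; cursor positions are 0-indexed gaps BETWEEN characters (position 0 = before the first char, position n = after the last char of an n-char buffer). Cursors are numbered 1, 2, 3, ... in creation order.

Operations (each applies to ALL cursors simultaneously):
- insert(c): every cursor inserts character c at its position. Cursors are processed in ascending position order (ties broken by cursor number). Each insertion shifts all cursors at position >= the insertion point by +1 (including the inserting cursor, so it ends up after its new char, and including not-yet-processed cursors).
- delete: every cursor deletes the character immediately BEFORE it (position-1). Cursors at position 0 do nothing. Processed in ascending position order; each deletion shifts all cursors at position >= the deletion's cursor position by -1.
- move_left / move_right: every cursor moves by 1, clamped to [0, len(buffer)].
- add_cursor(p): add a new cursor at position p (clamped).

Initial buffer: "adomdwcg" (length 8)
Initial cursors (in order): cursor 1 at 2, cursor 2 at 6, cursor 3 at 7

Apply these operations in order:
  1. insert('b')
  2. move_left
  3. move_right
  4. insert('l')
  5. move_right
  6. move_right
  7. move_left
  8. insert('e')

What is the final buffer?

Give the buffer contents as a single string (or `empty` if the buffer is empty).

Answer: adbloemdwblcebleg

Derivation:
After op 1 (insert('b')): buffer="adbomdwbcbg" (len 11), cursors c1@3 c2@8 c3@10, authorship ..1....2.3.
After op 2 (move_left): buffer="adbomdwbcbg" (len 11), cursors c1@2 c2@7 c3@9, authorship ..1....2.3.
After op 3 (move_right): buffer="adbomdwbcbg" (len 11), cursors c1@3 c2@8 c3@10, authorship ..1....2.3.
After op 4 (insert('l')): buffer="adblomdwblcblg" (len 14), cursors c1@4 c2@10 c3@13, authorship ..11....22.33.
After op 5 (move_right): buffer="adblomdwblcblg" (len 14), cursors c1@5 c2@11 c3@14, authorship ..11....22.33.
After op 6 (move_right): buffer="adblomdwblcblg" (len 14), cursors c1@6 c2@12 c3@14, authorship ..11....22.33.
After op 7 (move_left): buffer="adblomdwblcblg" (len 14), cursors c1@5 c2@11 c3@13, authorship ..11....22.33.
After op 8 (insert('e')): buffer="adbloemdwblcebleg" (len 17), cursors c1@6 c2@13 c3@16, authorship ..11.1...22.2333.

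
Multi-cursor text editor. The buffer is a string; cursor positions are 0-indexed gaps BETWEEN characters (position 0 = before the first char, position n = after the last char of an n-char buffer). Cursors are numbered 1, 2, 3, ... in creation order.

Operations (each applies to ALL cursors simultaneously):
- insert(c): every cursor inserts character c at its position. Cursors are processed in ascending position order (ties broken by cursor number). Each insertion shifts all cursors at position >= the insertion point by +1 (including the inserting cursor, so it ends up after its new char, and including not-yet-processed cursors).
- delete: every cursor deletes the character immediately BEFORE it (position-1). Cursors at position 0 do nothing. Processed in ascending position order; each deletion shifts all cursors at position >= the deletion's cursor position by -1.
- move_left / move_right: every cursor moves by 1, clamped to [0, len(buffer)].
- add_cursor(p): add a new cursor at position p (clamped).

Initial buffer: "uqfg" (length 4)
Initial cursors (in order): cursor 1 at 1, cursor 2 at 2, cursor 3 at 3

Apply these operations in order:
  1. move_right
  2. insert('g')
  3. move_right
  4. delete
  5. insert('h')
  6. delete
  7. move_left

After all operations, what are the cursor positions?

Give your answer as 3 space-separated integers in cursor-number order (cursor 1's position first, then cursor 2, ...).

Answer: 2 3 3

Derivation:
After op 1 (move_right): buffer="uqfg" (len 4), cursors c1@2 c2@3 c3@4, authorship ....
After op 2 (insert('g')): buffer="uqgfggg" (len 7), cursors c1@3 c2@5 c3@7, authorship ..1.2.3
After op 3 (move_right): buffer="uqgfggg" (len 7), cursors c1@4 c2@6 c3@7, authorship ..1.2.3
After op 4 (delete): buffer="uqgg" (len 4), cursors c1@3 c2@4 c3@4, authorship ..12
After op 5 (insert('h')): buffer="uqghghh" (len 7), cursors c1@4 c2@7 c3@7, authorship ..11223
After op 6 (delete): buffer="uqgg" (len 4), cursors c1@3 c2@4 c3@4, authorship ..12
After op 7 (move_left): buffer="uqgg" (len 4), cursors c1@2 c2@3 c3@3, authorship ..12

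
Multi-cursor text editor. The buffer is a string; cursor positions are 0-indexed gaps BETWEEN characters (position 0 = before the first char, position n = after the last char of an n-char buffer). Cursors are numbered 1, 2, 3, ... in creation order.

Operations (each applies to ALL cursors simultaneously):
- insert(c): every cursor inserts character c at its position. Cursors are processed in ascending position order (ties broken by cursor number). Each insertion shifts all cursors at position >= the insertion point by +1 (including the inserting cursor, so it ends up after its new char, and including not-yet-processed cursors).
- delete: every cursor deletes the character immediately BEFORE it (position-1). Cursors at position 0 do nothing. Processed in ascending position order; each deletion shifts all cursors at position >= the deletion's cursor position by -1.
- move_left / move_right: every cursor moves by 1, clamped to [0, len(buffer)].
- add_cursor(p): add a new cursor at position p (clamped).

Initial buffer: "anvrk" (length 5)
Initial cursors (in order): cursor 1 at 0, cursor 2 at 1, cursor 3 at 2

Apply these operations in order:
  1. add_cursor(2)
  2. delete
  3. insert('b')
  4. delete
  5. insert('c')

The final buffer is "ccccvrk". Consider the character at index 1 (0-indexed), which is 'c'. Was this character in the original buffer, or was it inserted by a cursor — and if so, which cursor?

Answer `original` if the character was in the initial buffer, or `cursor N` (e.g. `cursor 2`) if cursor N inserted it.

After op 1 (add_cursor(2)): buffer="anvrk" (len 5), cursors c1@0 c2@1 c3@2 c4@2, authorship .....
After op 2 (delete): buffer="vrk" (len 3), cursors c1@0 c2@0 c3@0 c4@0, authorship ...
After op 3 (insert('b')): buffer="bbbbvrk" (len 7), cursors c1@4 c2@4 c3@4 c4@4, authorship 1234...
After op 4 (delete): buffer="vrk" (len 3), cursors c1@0 c2@0 c3@0 c4@0, authorship ...
After op 5 (insert('c')): buffer="ccccvrk" (len 7), cursors c1@4 c2@4 c3@4 c4@4, authorship 1234...
Authorship (.=original, N=cursor N): 1 2 3 4 . . .
Index 1: author = 2

Answer: cursor 2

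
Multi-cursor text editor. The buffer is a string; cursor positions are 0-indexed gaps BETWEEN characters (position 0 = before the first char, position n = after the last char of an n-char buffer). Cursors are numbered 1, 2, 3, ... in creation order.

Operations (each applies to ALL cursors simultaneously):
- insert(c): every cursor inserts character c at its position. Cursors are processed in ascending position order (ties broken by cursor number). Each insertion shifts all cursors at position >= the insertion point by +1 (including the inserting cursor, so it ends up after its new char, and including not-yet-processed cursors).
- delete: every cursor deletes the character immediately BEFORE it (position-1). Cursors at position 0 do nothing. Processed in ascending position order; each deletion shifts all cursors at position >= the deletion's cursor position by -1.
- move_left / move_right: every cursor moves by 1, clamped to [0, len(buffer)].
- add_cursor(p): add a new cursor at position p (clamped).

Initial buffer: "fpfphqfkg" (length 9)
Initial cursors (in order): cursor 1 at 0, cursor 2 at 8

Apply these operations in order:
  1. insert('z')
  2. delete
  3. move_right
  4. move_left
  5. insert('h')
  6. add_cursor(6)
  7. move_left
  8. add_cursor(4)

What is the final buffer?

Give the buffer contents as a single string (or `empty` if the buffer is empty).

Answer: hfpfphqfkhg

Derivation:
After op 1 (insert('z')): buffer="zfpfphqfkzg" (len 11), cursors c1@1 c2@10, authorship 1........2.
After op 2 (delete): buffer="fpfphqfkg" (len 9), cursors c1@0 c2@8, authorship .........
After op 3 (move_right): buffer="fpfphqfkg" (len 9), cursors c1@1 c2@9, authorship .........
After op 4 (move_left): buffer="fpfphqfkg" (len 9), cursors c1@0 c2@8, authorship .........
After op 5 (insert('h')): buffer="hfpfphqfkhg" (len 11), cursors c1@1 c2@10, authorship 1........2.
After op 6 (add_cursor(6)): buffer="hfpfphqfkhg" (len 11), cursors c1@1 c3@6 c2@10, authorship 1........2.
After op 7 (move_left): buffer="hfpfphqfkhg" (len 11), cursors c1@0 c3@5 c2@9, authorship 1........2.
After op 8 (add_cursor(4)): buffer="hfpfphqfkhg" (len 11), cursors c1@0 c4@4 c3@5 c2@9, authorship 1........2.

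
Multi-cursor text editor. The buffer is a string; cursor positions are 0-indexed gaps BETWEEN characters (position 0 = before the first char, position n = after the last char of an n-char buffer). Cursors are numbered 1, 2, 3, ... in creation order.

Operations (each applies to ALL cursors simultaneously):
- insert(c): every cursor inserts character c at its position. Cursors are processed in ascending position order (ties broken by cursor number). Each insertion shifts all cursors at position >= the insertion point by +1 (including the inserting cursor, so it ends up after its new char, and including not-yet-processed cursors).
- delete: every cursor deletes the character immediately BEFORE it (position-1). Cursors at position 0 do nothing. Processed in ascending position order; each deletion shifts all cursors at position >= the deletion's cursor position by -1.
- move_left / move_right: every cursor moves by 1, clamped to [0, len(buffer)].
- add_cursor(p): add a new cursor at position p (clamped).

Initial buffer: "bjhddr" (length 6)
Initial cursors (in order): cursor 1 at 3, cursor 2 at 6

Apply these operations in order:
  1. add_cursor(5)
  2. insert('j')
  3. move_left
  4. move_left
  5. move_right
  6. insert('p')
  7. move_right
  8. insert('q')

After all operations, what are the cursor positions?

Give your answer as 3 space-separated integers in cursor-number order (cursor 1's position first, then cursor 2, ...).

Answer: 6 15 11

Derivation:
After op 1 (add_cursor(5)): buffer="bjhddr" (len 6), cursors c1@3 c3@5 c2@6, authorship ......
After op 2 (insert('j')): buffer="bjhjddjrj" (len 9), cursors c1@4 c3@7 c2@9, authorship ...1..3.2
After op 3 (move_left): buffer="bjhjddjrj" (len 9), cursors c1@3 c3@6 c2@8, authorship ...1..3.2
After op 4 (move_left): buffer="bjhjddjrj" (len 9), cursors c1@2 c3@5 c2@7, authorship ...1..3.2
After op 5 (move_right): buffer="bjhjddjrj" (len 9), cursors c1@3 c3@6 c2@8, authorship ...1..3.2
After op 6 (insert('p')): buffer="bjhpjddpjrpj" (len 12), cursors c1@4 c3@8 c2@11, authorship ...11..33.22
After op 7 (move_right): buffer="bjhpjddpjrpj" (len 12), cursors c1@5 c3@9 c2@12, authorship ...11..33.22
After op 8 (insert('q')): buffer="bjhpjqddpjqrpjq" (len 15), cursors c1@6 c3@11 c2@15, authorship ...111..333.222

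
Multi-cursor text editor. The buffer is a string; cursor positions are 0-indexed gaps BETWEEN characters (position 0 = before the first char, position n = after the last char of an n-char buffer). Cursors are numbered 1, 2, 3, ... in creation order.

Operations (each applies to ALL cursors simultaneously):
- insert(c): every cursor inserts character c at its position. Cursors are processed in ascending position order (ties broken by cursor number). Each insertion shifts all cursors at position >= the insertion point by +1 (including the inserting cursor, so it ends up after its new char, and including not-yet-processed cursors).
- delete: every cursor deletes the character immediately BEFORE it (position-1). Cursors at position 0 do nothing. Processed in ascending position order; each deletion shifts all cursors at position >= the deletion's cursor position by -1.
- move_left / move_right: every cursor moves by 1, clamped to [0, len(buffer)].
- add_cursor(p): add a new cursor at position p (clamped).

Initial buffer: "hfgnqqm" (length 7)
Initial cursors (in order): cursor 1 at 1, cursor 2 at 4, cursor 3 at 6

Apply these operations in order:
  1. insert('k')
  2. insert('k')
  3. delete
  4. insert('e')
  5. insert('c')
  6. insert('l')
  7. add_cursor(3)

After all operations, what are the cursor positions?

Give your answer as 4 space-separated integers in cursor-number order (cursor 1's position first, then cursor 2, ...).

After op 1 (insert('k')): buffer="hkfgnkqqkm" (len 10), cursors c1@2 c2@6 c3@9, authorship .1...2..3.
After op 2 (insert('k')): buffer="hkkfgnkkqqkkm" (len 13), cursors c1@3 c2@8 c3@12, authorship .11...22..33.
After op 3 (delete): buffer="hkfgnkqqkm" (len 10), cursors c1@2 c2@6 c3@9, authorship .1...2..3.
After op 4 (insert('e')): buffer="hkefgnkeqqkem" (len 13), cursors c1@3 c2@8 c3@12, authorship .11...22..33.
After op 5 (insert('c')): buffer="hkecfgnkecqqkecm" (len 16), cursors c1@4 c2@10 c3@15, authorship .111...222..333.
After op 6 (insert('l')): buffer="hkeclfgnkeclqqkeclm" (len 19), cursors c1@5 c2@12 c3@18, authorship .1111...2222..3333.
After op 7 (add_cursor(3)): buffer="hkeclfgnkeclqqkeclm" (len 19), cursors c4@3 c1@5 c2@12 c3@18, authorship .1111...2222..3333.

Answer: 5 12 18 3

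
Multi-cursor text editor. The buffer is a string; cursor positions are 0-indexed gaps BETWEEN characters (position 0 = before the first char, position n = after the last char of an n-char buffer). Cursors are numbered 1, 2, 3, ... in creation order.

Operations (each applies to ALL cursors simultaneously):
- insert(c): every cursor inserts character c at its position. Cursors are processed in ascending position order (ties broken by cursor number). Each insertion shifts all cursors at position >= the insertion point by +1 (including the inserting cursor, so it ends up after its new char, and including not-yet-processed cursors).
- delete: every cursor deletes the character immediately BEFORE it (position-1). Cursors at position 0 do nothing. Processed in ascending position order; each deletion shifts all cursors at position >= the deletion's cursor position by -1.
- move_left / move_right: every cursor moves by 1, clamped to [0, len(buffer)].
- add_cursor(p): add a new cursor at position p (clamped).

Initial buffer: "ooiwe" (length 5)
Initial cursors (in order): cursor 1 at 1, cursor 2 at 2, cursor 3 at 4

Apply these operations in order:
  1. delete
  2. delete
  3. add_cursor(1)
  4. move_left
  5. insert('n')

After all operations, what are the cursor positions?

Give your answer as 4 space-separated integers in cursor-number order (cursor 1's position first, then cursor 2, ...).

Answer: 4 4 4 4

Derivation:
After op 1 (delete): buffer="ie" (len 2), cursors c1@0 c2@0 c3@1, authorship ..
After op 2 (delete): buffer="e" (len 1), cursors c1@0 c2@0 c3@0, authorship .
After op 3 (add_cursor(1)): buffer="e" (len 1), cursors c1@0 c2@0 c3@0 c4@1, authorship .
After op 4 (move_left): buffer="e" (len 1), cursors c1@0 c2@0 c3@0 c4@0, authorship .
After op 5 (insert('n')): buffer="nnnne" (len 5), cursors c1@4 c2@4 c3@4 c4@4, authorship 1234.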